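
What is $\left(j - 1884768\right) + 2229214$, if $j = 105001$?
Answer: $449447$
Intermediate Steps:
$\left(j - 1884768\right) + 2229214 = \left(105001 - 1884768\right) + 2229214 = -1779767 + 2229214 = 449447$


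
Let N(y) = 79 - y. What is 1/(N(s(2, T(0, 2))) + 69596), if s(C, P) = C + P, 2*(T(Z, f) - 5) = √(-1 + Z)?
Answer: 278672/19414520897 + 2*I/19414520897 ≈ 1.4354e-5 + 1.0302e-10*I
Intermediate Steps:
T(Z, f) = 5 + √(-1 + Z)/2
1/(N(s(2, T(0, 2))) + 69596) = 1/((79 - (2 + (5 + √(-1 + 0)/2))) + 69596) = 1/((79 - (2 + (5 + √(-1)/2))) + 69596) = 1/((79 - (2 + (5 + I/2))) + 69596) = 1/((79 - (7 + I/2)) + 69596) = 1/((79 + (-7 - I/2)) + 69596) = 1/((72 - I/2) + 69596) = 1/(69668 - I/2) = 4*(69668 + I/2)/19414520897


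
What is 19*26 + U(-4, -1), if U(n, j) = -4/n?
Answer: 495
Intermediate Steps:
19*26 + U(-4, -1) = 19*26 - 4/(-4) = 494 - 4*(-1/4) = 494 + 1 = 495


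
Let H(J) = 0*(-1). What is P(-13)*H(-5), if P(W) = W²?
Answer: 0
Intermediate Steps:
H(J) = 0
P(-13)*H(-5) = (-13)²*0 = 169*0 = 0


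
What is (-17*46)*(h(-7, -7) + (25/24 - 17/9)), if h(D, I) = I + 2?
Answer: 164611/36 ≈ 4572.5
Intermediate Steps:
h(D, I) = 2 + I
(-17*46)*(h(-7, -7) + (25/24 - 17/9)) = (-17*46)*((2 - 7) + (25/24 - 17/9)) = -782*(-5 + (25*(1/24) - 17*⅑)) = -782*(-5 + (25/24 - 17/9)) = -782*(-5 - 61/72) = -782*(-421/72) = 164611/36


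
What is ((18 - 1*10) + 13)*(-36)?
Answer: -756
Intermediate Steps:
((18 - 1*10) + 13)*(-36) = ((18 - 10) + 13)*(-36) = (8 + 13)*(-36) = 21*(-36) = -756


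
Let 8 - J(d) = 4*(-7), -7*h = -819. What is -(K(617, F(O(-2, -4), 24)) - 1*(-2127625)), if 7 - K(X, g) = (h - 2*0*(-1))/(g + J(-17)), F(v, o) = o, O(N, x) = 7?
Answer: -42552601/20 ≈ -2.1276e+6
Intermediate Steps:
h = 117 (h = -⅐*(-819) = 117)
J(d) = 36 (J(d) = 8 - 4*(-7) = 8 - 1*(-28) = 8 + 28 = 36)
K(X, g) = 7 - 117/(36 + g) (K(X, g) = 7 - (117 - 2*0*(-1))/(g + 36) = 7 - (117 + 0*(-1))/(36 + g) = 7 - (117 + 0)/(36 + g) = 7 - 117/(36 + g))
-(K(617, F(O(-2, -4), 24)) - 1*(-2127625)) = -((135 + 7*24)/(36 + 24) - 1*(-2127625)) = -((135 + 168)/60 + 2127625) = -((1/60)*303 + 2127625) = -(101/20 + 2127625) = -1*42552601/20 = -42552601/20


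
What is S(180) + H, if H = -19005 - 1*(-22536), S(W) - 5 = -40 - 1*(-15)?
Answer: 3511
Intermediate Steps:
S(W) = -20 (S(W) = 5 + (-40 - 1*(-15)) = 5 + (-40 + 15) = 5 - 25 = -20)
H = 3531 (H = -19005 + 22536 = 3531)
S(180) + H = -20 + 3531 = 3511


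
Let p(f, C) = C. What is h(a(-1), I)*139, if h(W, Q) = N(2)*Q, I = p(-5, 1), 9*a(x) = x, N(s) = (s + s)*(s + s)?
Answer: 2224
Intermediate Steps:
N(s) = 4*s² (N(s) = (2*s)*(2*s) = 4*s²)
a(x) = x/9
I = 1
h(W, Q) = 16*Q (h(W, Q) = (4*2²)*Q = (4*4)*Q = 16*Q)
h(a(-1), I)*139 = (16*1)*139 = 16*139 = 2224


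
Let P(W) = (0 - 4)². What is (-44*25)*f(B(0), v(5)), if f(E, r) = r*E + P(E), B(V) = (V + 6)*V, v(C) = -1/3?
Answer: -17600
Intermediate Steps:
v(C) = -⅓ (v(C) = -1*⅓ = -⅓)
P(W) = 16 (P(W) = (-4)² = 16)
B(V) = V*(6 + V) (B(V) = (6 + V)*V = V*(6 + V))
f(E, r) = 16 + E*r (f(E, r) = r*E + 16 = E*r + 16 = 16 + E*r)
(-44*25)*f(B(0), v(5)) = (-44*25)*(16 + (0*(6 + 0))*(-⅓)) = -1100*(16 + (0*6)*(-⅓)) = -1100*(16 + 0*(-⅓)) = -1100*(16 + 0) = -1100*16 = -17600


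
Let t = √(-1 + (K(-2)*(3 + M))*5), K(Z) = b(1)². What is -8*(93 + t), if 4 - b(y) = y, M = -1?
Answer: -744 - 8*√89 ≈ -819.47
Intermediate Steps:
b(y) = 4 - y
K(Z) = 9 (K(Z) = (4 - 1*1)² = (4 - 1)² = 3² = 9)
t = √89 (t = √(-1 + (9*(3 - 1))*5) = √(-1 + (9*2)*5) = √(-1 + 18*5) = √(-1 + 90) = √89 ≈ 9.4340)
-8*(93 + t) = -8*(93 + √89) = -744 - 8*√89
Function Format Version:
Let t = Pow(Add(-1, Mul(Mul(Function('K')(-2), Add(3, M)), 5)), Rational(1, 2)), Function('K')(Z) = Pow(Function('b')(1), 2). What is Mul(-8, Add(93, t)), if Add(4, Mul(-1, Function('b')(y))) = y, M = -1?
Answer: Add(-744, Mul(-8, Pow(89, Rational(1, 2)))) ≈ -819.47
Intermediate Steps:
Function('b')(y) = Add(4, Mul(-1, y))
Function('K')(Z) = 9 (Function('K')(Z) = Pow(Add(4, Mul(-1, 1)), 2) = Pow(Add(4, -1), 2) = Pow(3, 2) = 9)
t = Pow(89, Rational(1, 2)) (t = Pow(Add(-1, Mul(Mul(9, Add(3, -1)), 5)), Rational(1, 2)) = Pow(Add(-1, Mul(Mul(9, 2), 5)), Rational(1, 2)) = Pow(Add(-1, Mul(18, 5)), Rational(1, 2)) = Pow(Add(-1, 90), Rational(1, 2)) = Pow(89, Rational(1, 2)) ≈ 9.4340)
Mul(-8, Add(93, t)) = Mul(-8, Add(93, Pow(89, Rational(1, 2)))) = Add(-744, Mul(-8, Pow(89, Rational(1, 2))))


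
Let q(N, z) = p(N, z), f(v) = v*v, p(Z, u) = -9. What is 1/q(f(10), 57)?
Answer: -⅑ ≈ -0.11111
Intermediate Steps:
f(v) = v²
q(N, z) = -9
1/q(f(10), 57) = 1/(-9) = -⅑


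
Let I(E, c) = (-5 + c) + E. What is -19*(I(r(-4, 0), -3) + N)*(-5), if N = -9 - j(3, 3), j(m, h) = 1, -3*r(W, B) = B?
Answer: -1710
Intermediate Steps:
r(W, B) = -B/3
I(E, c) = -5 + E + c
N = -10 (N = -9 - 1*1 = -9 - 1 = -10)
-19*(I(r(-4, 0), -3) + N)*(-5) = -19*((-5 - ⅓*0 - 3) - 10)*(-5) = -19*((-5 + 0 - 3) - 10)*(-5) = -19*(-8 - 10)*(-5) = -19*(-18)*(-5) = 342*(-5) = -1710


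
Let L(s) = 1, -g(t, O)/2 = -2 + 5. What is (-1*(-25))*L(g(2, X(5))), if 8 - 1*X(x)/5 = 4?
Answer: 25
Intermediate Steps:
X(x) = 20 (X(x) = 40 - 5*4 = 40 - 20 = 20)
g(t, O) = -6 (g(t, O) = -2*(-2 + 5) = -2*3 = -6)
(-1*(-25))*L(g(2, X(5))) = -1*(-25)*1 = 25*1 = 25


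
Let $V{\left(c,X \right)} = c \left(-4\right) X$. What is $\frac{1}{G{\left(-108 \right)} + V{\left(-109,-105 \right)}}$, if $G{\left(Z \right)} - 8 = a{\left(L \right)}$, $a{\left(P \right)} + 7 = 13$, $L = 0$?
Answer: $- \frac{1}{45766} \approx -2.185 \cdot 10^{-5}$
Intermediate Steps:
$a{\left(P \right)} = 6$ ($a{\left(P \right)} = -7 + 13 = 6$)
$G{\left(Z \right)} = 14$ ($G{\left(Z \right)} = 8 + 6 = 14$)
$V{\left(c,X \right)} = - 4 X c$ ($V{\left(c,X \right)} = - 4 c X = - 4 X c$)
$\frac{1}{G{\left(-108 \right)} + V{\left(-109,-105 \right)}} = \frac{1}{14 - \left(-420\right) \left(-109\right)} = \frac{1}{14 - 45780} = \frac{1}{-45766} = - \frac{1}{45766}$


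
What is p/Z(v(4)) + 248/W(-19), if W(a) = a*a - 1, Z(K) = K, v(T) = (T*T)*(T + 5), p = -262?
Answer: -407/360 ≈ -1.1306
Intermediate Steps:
v(T) = T²*(5 + T)
W(a) = -1 + a² (W(a) = a² - 1 = -1 + a²)
p/Z(v(4)) + 248/W(-19) = -262*1/(16*(5 + 4)) + 248/(-1 + (-19)²) = -262/(16*9) + 248/(-1 + 361) = -262/144 + 248/360 = -262*1/144 + 248*(1/360) = -131/72 + 31/45 = -407/360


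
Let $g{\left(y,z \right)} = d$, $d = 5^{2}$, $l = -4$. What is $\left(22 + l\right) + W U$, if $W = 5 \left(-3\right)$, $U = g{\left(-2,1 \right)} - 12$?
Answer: $-177$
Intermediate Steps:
$d = 25$
$g{\left(y,z \right)} = 25$
$U = 13$ ($U = 25 - 12 = 13$)
$W = -15$
$\left(22 + l\right) + W U = \left(22 - 4\right) - 195 = 18 - 195 = -177$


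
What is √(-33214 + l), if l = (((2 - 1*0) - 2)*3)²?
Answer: I*√33214 ≈ 182.25*I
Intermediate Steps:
l = 0 (l = (((2 + 0) - 2)*3)² = ((2 - 2)*3)² = (0*3)² = 0² = 0)
√(-33214 + l) = √(-33214 + 0) = √(-33214) = I*√33214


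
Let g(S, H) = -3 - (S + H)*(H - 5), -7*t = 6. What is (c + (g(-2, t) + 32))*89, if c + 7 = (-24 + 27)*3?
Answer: 62211/49 ≈ 1269.6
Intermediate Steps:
t = -6/7 (t = -⅐*6 = -6/7 ≈ -0.85714)
g(S, H) = -3 - (-5 + H)*(H + S) (g(S, H) = -3 - (H + S)*(-5 + H) = -3 - (-5 + H)*(H + S))
c = 2 (c = -7 + (-24 + 27)*3 = -7 + 3*3 = -7 + 9 = 2)
(c + (g(-2, t) + 32))*89 = (2 + ((-3 - (-6/7)² + 5*(-6/7) + 5*(-2) - 1*(-6/7)*(-2)) + 32))*89 = (2 + ((-3 - 1*36/49 - 30/7 - 10 - 12/7) + 32))*89 = (2 + ((-3 - 36/49 - 30/7 - 10 - 12/7) + 32))*89 = (2 + (-967/49 + 32))*89 = (2 + 601/49)*89 = (699/49)*89 = 62211/49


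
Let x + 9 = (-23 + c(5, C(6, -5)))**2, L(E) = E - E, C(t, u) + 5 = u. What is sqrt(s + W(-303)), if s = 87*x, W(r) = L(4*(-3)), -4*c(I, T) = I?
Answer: sqrt(806055)/4 ≈ 224.45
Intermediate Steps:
C(t, u) = -5 + u
L(E) = 0
c(I, T) = -I/4
x = 9265/16 (x = -9 + (-23 - 1/4*5)**2 = -9 + (-23 - 5/4)**2 = -9 + (-97/4)**2 = -9 + 9409/16 = 9265/16 ≈ 579.06)
W(r) = 0
s = 806055/16 (s = 87*(9265/16) = 806055/16 ≈ 50378.)
sqrt(s + W(-303)) = sqrt(806055/16 + 0) = sqrt(806055/16) = sqrt(806055)/4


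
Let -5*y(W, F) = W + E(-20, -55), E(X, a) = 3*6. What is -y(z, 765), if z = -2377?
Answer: -2359/5 ≈ -471.80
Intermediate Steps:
E(X, a) = 18
y(W, F) = -18/5 - W/5 (y(W, F) = -(W + 18)/5 = -(18 + W)/5 = -18/5 - W/5)
-y(z, 765) = -(-18/5 - ⅕*(-2377)) = -(-18/5 + 2377/5) = -1*2359/5 = -2359/5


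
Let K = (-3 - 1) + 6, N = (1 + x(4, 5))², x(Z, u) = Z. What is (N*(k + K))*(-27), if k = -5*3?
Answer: 8775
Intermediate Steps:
N = 25 (N = (1 + 4)² = 5² = 25)
k = -15
K = 2 (K = -4 + 6 = 2)
(N*(k + K))*(-27) = (25*(-15 + 2))*(-27) = (25*(-13))*(-27) = -325*(-27) = 8775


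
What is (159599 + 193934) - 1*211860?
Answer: 141673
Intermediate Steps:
(159599 + 193934) - 1*211860 = 353533 - 211860 = 141673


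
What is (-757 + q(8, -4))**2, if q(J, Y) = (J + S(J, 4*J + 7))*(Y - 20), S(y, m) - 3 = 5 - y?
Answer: 900601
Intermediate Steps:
S(y, m) = 8 - y (S(y, m) = 3 + (5 - y) = 8 - y)
q(J, Y) = -160 + 8*Y (q(J, Y) = (J + (8 - J))*(Y - 20) = 8*(-20 + Y) = -160 + 8*Y)
(-757 + q(8, -4))**2 = (-757 + (-160 + 8*(-4)))**2 = (-757 + (-160 - 32))**2 = (-757 - 192)**2 = (-949)**2 = 900601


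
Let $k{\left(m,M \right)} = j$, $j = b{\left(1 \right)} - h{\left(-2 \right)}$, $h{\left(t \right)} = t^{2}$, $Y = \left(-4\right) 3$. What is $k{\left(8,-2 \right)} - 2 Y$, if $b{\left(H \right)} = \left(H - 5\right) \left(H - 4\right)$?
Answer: $32$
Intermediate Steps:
$Y = -12$
$b{\left(H \right)} = \left(-5 + H\right) \left(-4 + H\right)$
$j = 8$ ($j = \left(20 + 1^{2} - 9\right) - \left(-2\right)^{2} = \left(20 + 1 - 9\right) - 4 = 12 - 4 = 8$)
$k{\left(m,M \right)} = 8$
$k{\left(8,-2 \right)} - 2 Y = 8 - -24 = 8 + 24 = 32$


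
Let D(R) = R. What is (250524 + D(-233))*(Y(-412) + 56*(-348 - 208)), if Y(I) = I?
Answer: -7896180468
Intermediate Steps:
(250524 + D(-233))*(Y(-412) + 56*(-348 - 208)) = (250524 - 233)*(-412 + 56*(-348 - 208)) = 250291*(-412 + 56*(-556)) = 250291*(-412 - 31136) = 250291*(-31548) = -7896180468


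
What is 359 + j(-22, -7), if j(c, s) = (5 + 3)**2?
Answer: 423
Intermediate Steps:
j(c, s) = 64 (j(c, s) = 8**2 = 64)
359 + j(-22, -7) = 359 + 64 = 423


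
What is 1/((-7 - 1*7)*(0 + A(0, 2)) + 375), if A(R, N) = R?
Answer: 1/375 ≈ 0.0026667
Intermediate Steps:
1/((-7 - 1*7)*(0 + A(0, 2)) + 375) = 1/((-7 - 1*7)*(0 + 0) + 375) = 1/((-7 - 7)*0 + 375) = 1/(-14*0 + 375) = 1/(0 + 375) = 1/375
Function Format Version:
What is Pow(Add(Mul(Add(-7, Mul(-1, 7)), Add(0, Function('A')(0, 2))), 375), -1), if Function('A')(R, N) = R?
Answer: Rational(1, 375) ≈ 0.0026667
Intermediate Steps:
Pow(Add(Mul(Add(-7, Mul(-1, 7)), Add(0, Function('A')(0, 2))), 375), -1) = Pow(Add(Mul(Add(-7, Mul(-1, 7)), Add(0, 0)), 375), -1) = Pow(Add(Mul(Add(-7, -7), 0), 375), -1) = Pow(Add(Mul(-14, 0), 375), -1) = Pow(Add(0, 375), -1) = Pow(375, -1) = Rational(1, 375)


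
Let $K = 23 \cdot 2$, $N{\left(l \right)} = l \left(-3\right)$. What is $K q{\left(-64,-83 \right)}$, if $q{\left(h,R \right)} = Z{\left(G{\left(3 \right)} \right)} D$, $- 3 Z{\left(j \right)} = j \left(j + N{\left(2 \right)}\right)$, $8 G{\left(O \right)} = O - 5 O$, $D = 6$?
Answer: $-1035$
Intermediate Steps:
$N{\left(l \right)} = - 3 l$
$G{\left(O \right)} = - \frac{O}{2}$ ($G{\left(O \right)} = \frac{O - 5 O}{8} = \frac{\left(-4\right) O}{8} = - \frac{O}{2}$)
$Z{\left(j \right)} = - \frac{j \left(-6 + j\right)}{3}$ ($Z{\left(j \right)} = - \frac{j \left(j - 6\right)}{3} = - \frac{j \left(-6 + j\right)}{3}$)
$K = 46$
$q{\left(h,R \right)} = - \frac{45}{2}$ ($q{\left(h,R \right)} = \frac{\left(- \frac{1}{2}\right) 3 \left(6 - \left(- \frac{1}{2}\right) 3\right)}{3} \cdot 6 = \frac{1}{3} \left(- \frac{3}{2}\right) \left(6 - - \frac{3}{2}\right) 6 = \frac{1}{3} \left(- \frac{3}{2}\right) \left(6 + \frac{3}{2}\right) 6 = \frac{1}{3} \left(- \frac{3}{2}\right) \frac{15}{2} \cdot 6 = \left(- \frac{15}{4}\right) 6 = - \frac{45}{2}$)
$K q{\left(-64,-83 \right)} = 46 \left(- \frac{45}{2}\right) = -1035$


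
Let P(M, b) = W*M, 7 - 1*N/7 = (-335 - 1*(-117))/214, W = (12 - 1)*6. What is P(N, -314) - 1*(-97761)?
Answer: 10856823/107 ≈ 1.0147e+5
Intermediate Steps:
W = 66 (W = 11*6 = 66)
N = 6006/107 (N = 49 - 7*(-335 - 1*(-117))/214 = 49 - 7*(-335 + 117)/214 = 49 - (-1526)/214 = 49 - 7*(-109/107) = 49 + 763/107 = 6006/107 ≈ 56.131)
P(M, b) = 66*M
P(N, -314) - 1*(-97761) = 66*(6006/107) - 1*(-97761) = 396396/107 + 97761 = 10856823/107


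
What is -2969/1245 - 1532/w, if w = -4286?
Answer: -5408897/2668035 ≈ -2.0273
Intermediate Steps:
-2969/1245 - 1532/w = -2969/1245 - 1532/(-4286) = -2969*1/1245 - 1532*(-1/4286) = -2969/1245 + 766/2143 = -5408897/2668035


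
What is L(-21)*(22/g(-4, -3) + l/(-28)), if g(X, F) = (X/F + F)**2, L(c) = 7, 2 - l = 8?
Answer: 2847/50 ≈ 56.940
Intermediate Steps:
l = -6 (l = 2 - 1*8 = 2 - 8 = -6)
g(X, F) = (F + X/F)**2
L(-21)*(22/g(-4, -3) + l/(-28)) = 7*(22/(((-4 + (-3)**2)**2/(-3)**2)) - 6/(-28)) = 7*(22/(((-4 + 9)**2/9)) - 6*(-1/28)) = 7*(22/(((1/9)*5**2)) + 3/14) = 7*(22/(((1/9)*25)) + 3/14) = 7*(22/(25/9) + 3/14) = 7*(22*(9/25) + 3/14) = 7*(198/25 + 3/14) = 7*(2847/350) = 2847/50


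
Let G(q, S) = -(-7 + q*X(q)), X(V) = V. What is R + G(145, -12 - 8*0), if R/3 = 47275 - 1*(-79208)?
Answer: 358431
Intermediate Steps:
R = 379449 (R = 3*(47275 - 1*(-79208)) = 3*(47275 + 79208) = 3*126483 = 379449)
G(q, S) = 7 - q² (G(q, S) = -(-7 + q*q) = -(-7 + q²) = 7 - q²)
R + G(145, -12 - 8*0) = 379449 + (7 - 1*145²) = 379449 + (7 - 1*21025) = 379449 + (7 - 21025) = 379449 - 21018 = 358431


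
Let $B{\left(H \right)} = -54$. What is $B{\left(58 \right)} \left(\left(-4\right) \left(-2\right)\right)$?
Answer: $-432$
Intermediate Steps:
$B{\left(58 \right)} \left(\left(-4\right) \left(-2\right)\right) = - 54 \left(\left(-4\right) \left(-2\right)\right) = \left(-54\right) 8 = -432$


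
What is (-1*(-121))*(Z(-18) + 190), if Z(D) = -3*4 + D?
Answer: 19360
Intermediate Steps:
Z(D) = -12 + D
(-1*(-121))*(Z(-18) + 190) = (-1*(-121))*((-12 - 18) + 190) = 121*(-30 + 190) = 121*160 = 19360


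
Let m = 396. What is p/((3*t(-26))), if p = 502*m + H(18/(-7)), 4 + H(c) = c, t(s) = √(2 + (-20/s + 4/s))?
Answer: 695749*√442/357 ≈ 40973.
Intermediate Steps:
t(s) = √(2 - 16/s)
H(c) = -4 + c
p = 1391498/7 (p = 502*396 + (-4 + 18/(-7)) = 198792 + (-4 + 18*(-⅐)) = 198792 + (-4 - 18/7) = 198792 - 46/7 = 1391498/7 ≈ 1.9879e+5)
p/((3*t(-26))) = 1391498/(7*((3*(√2*√((-8 - 26)/(-26)))))) = 1391498/(7*((3*(√2*√(-1/26*(-34)))))) = 1391498/(7*((3*(√2*√(17/13))))) = 1391498/(7*((3*(√2*(√221/13))))) = 1391498/(7*((3*(√442/13)))) = 1391498/(7*((3*√442/13))) = 1391498*(√442/102)/7 = 695749*√442/357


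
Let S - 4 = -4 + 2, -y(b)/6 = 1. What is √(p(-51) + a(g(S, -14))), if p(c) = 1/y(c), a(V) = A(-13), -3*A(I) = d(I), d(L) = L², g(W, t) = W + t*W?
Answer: I*√226/2 ≈ 7.5166*I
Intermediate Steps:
y(b) = -6 (y(b) = -6*1 = -6)
S = 2 (S = 4 + (-4 + 2) = 4 - 2 = 2)
g(W, t) = W + W*t
A(I) = -I²/3
a(V) = -169/3 (a(V) = -⅓*(-13)² = -⅓*169 = -169/3)
p(c) = -⅙ (p(c) = 1/(-6) = -⅙)
√(p(-51) + a(g(S, -14))) = √(-⅙ - 169/3) = √(-113/2) = I*√226/2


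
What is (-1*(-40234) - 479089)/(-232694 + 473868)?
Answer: -438855/241174 ≈ -1.8197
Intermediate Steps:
(-1*(-40234) - 479089)/(-232694 + 473868) = (40234 - 479089)/241174 = -438855*1/241174 = -438855/241174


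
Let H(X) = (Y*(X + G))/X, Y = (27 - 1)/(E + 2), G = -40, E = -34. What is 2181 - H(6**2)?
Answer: 314051/144 ≈ 2180.9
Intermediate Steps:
Y = -13/16 (Y = (27 - 1)/(-34 + 2) = 26/(-32) = 26*(-1/32) = -13/16 ≈ -0.81250)
H(X) = (65/2 - 13*X/16)/X (H(X) = (-13*(X - 40)/16)/X = (-13*(-40 + X)/16)/X = (65/2 - 13*X/16)/X)
2181 - H(6**2) = 2181 - 13*(40 - 1*6**2)/(16*(6**2)) = 2181 - 13*(40 - 1*36)/(16*36) = 2181 - 13*(40 - 36)/(16*36) = 2181 - 13*4/(16*36) = 2181 - 1*13/144 = 2181 - 13/144 = 314051/144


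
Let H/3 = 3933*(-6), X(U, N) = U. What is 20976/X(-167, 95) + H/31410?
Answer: -37259931/291415 ≈ -127.86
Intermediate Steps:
H = -70794 (H = 3*(3933*(-6)) = 3*(-23598) = -70794)
20976/X(-167, 95) + H/31410 = 20976/(-167) - 70794/31410 = 20976*(-1/167) - 70794*1/31410 = -20976/167 - 3933/1745 = -37259931/291415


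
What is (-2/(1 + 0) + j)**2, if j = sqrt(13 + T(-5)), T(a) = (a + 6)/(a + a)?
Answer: (-20 + sqrt(1290))**2/100 ≈ 2.5334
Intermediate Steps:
T(a) = (6 + a)/(2*a) (T(a) = (6 + a)/((2*a)) = (6 + a)*(1/(2*a)) = (6 + a)/(2*a))
j = sqrt(1290)/10 (j = sqrt(13 + (1/2)*(6 - 5)/(-5)) = sqrt(13 + (1/2)*(-1/5)*1) = sqrt(13 - 1/10) = sqrt(129/10) = sqrt(1290)/10 ≈ 3.5917)
(-2/(1 + 0) + j)**2 = (-2/(1 + 0) + sqrt(1290)/10)**2 = (-2/1 + sqrt(1290)/10)**2 = (1*(-2) + sqrt(1290)/10)**2 = (-2 + sqrt(1290)/10)**2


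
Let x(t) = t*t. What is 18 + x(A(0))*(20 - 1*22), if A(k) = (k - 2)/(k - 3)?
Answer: 154/9 ≈ 17.111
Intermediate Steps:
A(k) = (-2 + k)/(-3 + k)
x(t) = t**2
18 + x(A(0))*(20 - 1*22) = 18 + ((-2 + 0)/(-3 + 0))**2*(20 - 1*22) = 18 + (-2/(-3))**2*(20 - 22) = 18 + (-1/3*(-2))**2*(-2) = 18 + (2/3)**2*(-2) = 18 + (4/9)*(-2) = 18 - 8/9 = 154/9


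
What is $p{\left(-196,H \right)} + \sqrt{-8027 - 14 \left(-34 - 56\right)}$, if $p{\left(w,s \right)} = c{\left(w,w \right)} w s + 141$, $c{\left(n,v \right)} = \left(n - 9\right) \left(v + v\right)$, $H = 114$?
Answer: $-1795563699 + i \sqrt{6767} \approx -1.7956 \cdot 10^{9} + 82.262 i$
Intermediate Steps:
$c{\left(n,v \right)} = 2 v \left(-9 + n\right)$ ($c{\left(n,v \right)} = \left(-9 + n\right) 2 v = 2 v \left(-9 + n\right)$)
$p{\left(w,s \right)} = 141 + 2 s w^{2} \left(-9 + w\right)$ ($p{\left(w,s \right)} = 2 w \left(-9 + w\right) w s + 141 = 2 w^{2} \left(-9 + w\right) s + 141 = 2 s w^{2} \left(-9 + w\right) + 141 = 141 + 2 s w^{2} \left(-9 + w\right)$)
$p{\left(-196,H \right)} + \sqrt{-8027 - 14 \left(-34 - 56\right)} = \left(141 + 2 \cdot 114 \left(-196\right)^{2} \left(-9 - 196\right)\right) + \sqrt{-8027 - 14 \left(-34 - 56\right)} = \left(141 + 2 \cdot 114 \cdot 38416 \left(-205\right)\right) + \sqrt{-8027 - -1260} = \left(141 - 1795563840\right) + \sqrt{-8027 + 1260} = -1795563699 + \sqrt{-6767} = -1795563699 + i \sqrt{6767}$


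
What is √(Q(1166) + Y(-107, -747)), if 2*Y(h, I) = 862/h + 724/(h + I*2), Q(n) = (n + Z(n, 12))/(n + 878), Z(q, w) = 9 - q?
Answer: I*√130261079004956669/175075754 ≈ 2.0615*I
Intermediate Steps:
Q(n) = 9/(878 + n) (Q(n) = (n + (9 - n))/(n + 878) = 9/(878 + n))
Y(h, I) = 362/(h + 2*I) + 431/h (Y(h, I) = (862/h + 724/(h + I*2))/2 = (862/h + 724/(h + 2*I))/2 = (724/(h + 2*I) + 862/h)/2 = 362/(h + 2*I) + 431/h)
√(Q(1166) + Y(-107, -747)) = √(9/(878 + 1166) + (793*(-107) + 862*(-747))/((-107)*(-107 + 2*(-747)))) = √(9/2044 - (-84851 - 643914)/(107*(-107 - 1494))) = √(9*(1/2044) - 1/107*(-728765)/(-1601)) = √(9/2044 - 1/107*(-1/1601)*(-728765)) = √(9/2044 - 728765/171307) = √(-1488053897/350151508) = I*√130261079004956669/175075754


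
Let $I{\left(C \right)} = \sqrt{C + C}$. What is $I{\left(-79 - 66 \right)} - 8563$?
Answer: $-8563 + i \sqrt{290} \approx -8563.0 + 17.029 i$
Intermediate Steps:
$I{\left(C \right)} = \sqrt{2} \sqrt{C}$ ($I{\left(C \right)} = \sqrt{2 C} = \sqrt{2} \sqrt{C}$)
$I{\left(-79 - 66 \right)} - 8563 = \sqrt{2} \sqrt{-79 - 66} - 8563 = \sqrt{2} \sqrt{-145} - 8563 = \sqrt{2} i \sqrt{145} - 8563 = i \sqrt{290} - 8563 = -8563 + i \sqrt{290}$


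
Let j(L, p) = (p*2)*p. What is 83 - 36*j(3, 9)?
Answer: -5749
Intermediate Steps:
j(L, p) = 2*p² (j(L, p) = (2*p)*p = 2*p²)
83 - 36*j(3, 9) = 83 - 72*9² = 83 - 72*81 = 83 - 36*162 = 83 - 5832 = -5749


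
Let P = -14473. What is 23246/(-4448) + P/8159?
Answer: -3098049/442576 ≈ -7.0000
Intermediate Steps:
23246/(-4448) + P/8159 = 23246/(-4448) - 14473/8159 = 23246*(-1/4448) - 14473*1/8159 = -11623/2224 - 353/199 = -3098049/442576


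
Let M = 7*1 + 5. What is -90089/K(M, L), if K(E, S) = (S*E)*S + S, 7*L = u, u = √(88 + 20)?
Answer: -52972332/15503 + 30900527*√3/279054 ≈ -3225.1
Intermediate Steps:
M = 12 (M = 7 + 5 = 12)
u = 6*√3 (u = √108 = 6*√3 ≈ 10.392)
L = 6*√3/7 (L = (6*√3)/7 = 6*√3/7 ≈ 1.4846)
K(E, S) = S + E*S² (K(E, S) = (E*S)*S + S = E*S² + S = S + E*S²)
-90089/K(M, L) = -90089*7*√3/(18*(1 + 12*(6*√3/7))) = -90089*7*√3/(18*(1 + 72*√3/7)) = -630623*√3/(18*(1 + 72*√3/7))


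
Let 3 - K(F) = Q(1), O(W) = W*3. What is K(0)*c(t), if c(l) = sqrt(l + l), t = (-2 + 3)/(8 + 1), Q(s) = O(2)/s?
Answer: -sqrt(2) ≈ -1.4142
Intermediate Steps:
O(W) = 3*W
Q(s) = 6/s (Q(s) = (3*2)/s = 6/s)
t = 1/9 ≈ 0.11111
K(F) = -3 (K(F) = 3 - 6/1 = 3 - 6 = -3)
c(l) = sqrt(2)*sqrt(l) (c(l) = sqrt(2*l) = sqrt(2)*sqrt(l))
K(0)*c(t) = -3*sqrt(2)*sqrt(1/9) = -3*sqrt(2)/3 = -sqrt(2)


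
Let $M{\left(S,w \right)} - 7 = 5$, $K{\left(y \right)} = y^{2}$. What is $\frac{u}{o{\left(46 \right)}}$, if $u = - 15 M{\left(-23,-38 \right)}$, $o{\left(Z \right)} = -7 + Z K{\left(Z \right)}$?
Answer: $- \frac{60}{32443} \approx -0.0018494$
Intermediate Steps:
$M{\left(S,w \right)} = 12$ ($M{\left(S,w \right)} = 7 + 5 = 12$)
$o{\left(Z \right)} = -7 + Z^{3}$ ($o{\left(Z \right)} = -7 + Z Z^{2} = -7 + Z^{3}$)
$u = -180$ ($u = \left(-15\right) 12 = -180$)
$\frac{u}{o{\left(46 \right)}} = - \frac{180}{-7 + 46^{3}} = - \frac{180}{-7 + 97336} = - \frac{180}{97329} = \left(-180\right) \frac{1}{97329} = - \frac{60}{32443}$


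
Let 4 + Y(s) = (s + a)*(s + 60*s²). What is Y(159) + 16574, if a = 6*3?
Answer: 268528933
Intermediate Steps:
a = 18
Y(s) = -4 + (18 + s)*(s + 60*s²) (Y(s) = -4 + (s + 18)*(s + 60*s²) = -4 + (18 + s)*(s + 60*s²))
Y(159) + 16574 = (-4 + 18*159 + 60*159³ + 1081*159²) + 16574 = (-4 + 2862 + 60*4019679 + 1081*25281) + 16574 = (-4 + 2862 + 241180740 + 27328761) + 16574 = 268512359 + 16574 = 268528933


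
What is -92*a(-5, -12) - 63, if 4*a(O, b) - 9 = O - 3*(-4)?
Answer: -431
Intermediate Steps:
a(O, b) = 21/4 + O/4 (a(O, b) = 9/4 + (O - 3*(-4))/4 = 9/4 + (O + 12)/4 = 9/4 + (12 + O)/4 = 9/4 + (3 + O/4) = 21/4 + O/4)
-92*a(-5, -12) - 63 = -92*(21/4 + (1/4)*(-5)) - 63 = -92*(21/4 - 5/4) - 63 = -92*4 - 63 = -368 - 63 = -431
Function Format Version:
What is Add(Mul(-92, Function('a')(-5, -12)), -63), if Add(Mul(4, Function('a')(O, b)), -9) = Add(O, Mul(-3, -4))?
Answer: -431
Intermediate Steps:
Function('a')(O, b) = Add(Rational(21, 4), Mul(Rational(1, 4), O)) (Function('a')(O, b) = Add(Rational(9, 4), Mul(Rational(1, 4), Add(O, Mul(-3, -4)))) = Add(Rational(9, 4), Mul(Rational(1, 4), Add(O, 12))) = Add(Rational(9, 4), Mul(Rational(1, 4), Add(12, O))) = Add(Rational(9, 4), Add(3, Mul(Rational(1, 4), O))) = Add(Rational(21, 4), Mul(Rational(1, 4), O)))
Add(Mul(-92, Function('a')(-5, -12)), -63) = Add(Mul(-92, Add(Rational(21, 4), Mul(Rational(1, 4), -5))), -63) = Add(Mul(-92, Add(Rational(21, 4), Rational(-5, 4))), -63) = Add(Mul(-92, 4), -63) = Add(-368, -63) = -431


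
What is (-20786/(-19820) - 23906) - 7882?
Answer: -315008687/9910 ≈ -31787.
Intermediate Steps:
(-20786/(-19820) - 23906) - 7882 = (-20786*(-1/19820) - 23906) - 7882 = (10393/9910 - 23906) - 7882 = -236898067/9910 - 7882 = -315008687/9910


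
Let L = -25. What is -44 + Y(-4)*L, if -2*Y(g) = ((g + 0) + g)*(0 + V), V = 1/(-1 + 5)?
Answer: -69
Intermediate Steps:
V = 1/4 ≈ 0.25000
Y(g) = -g/4 (Y(g) = -((g + 0) + g)*(0 + 1/4)/2 = -(g + g)/(2*4) = -2*g/(2*4) = -g/4)
-44 + Y(-4)*L = -44 - 1/4*(-4)*(-25) = -44 + 1*(-25) = -44 - 25 = -69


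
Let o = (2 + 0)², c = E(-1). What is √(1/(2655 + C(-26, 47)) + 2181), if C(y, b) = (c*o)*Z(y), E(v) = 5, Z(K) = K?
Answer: 2*√2485372715/2135 ≈ 46.701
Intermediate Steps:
c = 5
o = 4 (o = 2² = 4)
C(y, b) = 20*y (C(y, b) = (5*4)*y = 20*y)
√(1/(2655 + C(-26, 47)) + 2181) = √(1/(2655 + 20*(-26)) + 2181) = √(1/(2655 - 520) + 2181) = √(1/2135 + 2181) = √(4656436/2135) = 2*√2485372715/2135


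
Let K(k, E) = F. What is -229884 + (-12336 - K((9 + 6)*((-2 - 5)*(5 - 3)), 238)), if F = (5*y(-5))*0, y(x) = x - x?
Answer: -242220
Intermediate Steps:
y(x) = 0
F = 0 (F = (5*0)*0 = 0*0 = 0)
K(k, E) = 0
-229884 + (-12336 - K((9 + 6)*((-2 - 5)*(5 - 3)), 238)) = -229884 + (-12336 - 1*0) = -229884 + (-12336 + 0) = -229884 - 12336 = -242220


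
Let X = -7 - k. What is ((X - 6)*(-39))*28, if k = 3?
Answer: 17472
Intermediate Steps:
X = -10 (X = -7 - 1*3 = -7 - 3 = -10)
((X - 6)*(-39))*28 = ((-10 - 6)*(-39))*28 = -16*(-39)*28 = 624*28 = 17472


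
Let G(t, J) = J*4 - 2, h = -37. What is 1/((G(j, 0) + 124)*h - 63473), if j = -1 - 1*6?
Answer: -1/67987 ≈ -1.4709e-5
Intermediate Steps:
j = -7 (j = -1 - 6 = -7)
G(t, J) = -2 + 4*J (G(t, J) = 4*J - 2 = -2 + 4*J)
1/((G(j, 0) + 124)*h - 63473) = 1/(((-2 + 4*0) + 124)*(-37) - 63473) = 1/(((-2 + 0) + 124)*(-37) - 63473) = 1/((-2 + 124)*(-37) - 63473) = 1/(122*(-37) - 63473) = 1/(-4514 - 63473) = 1/(-67987) = -1/67987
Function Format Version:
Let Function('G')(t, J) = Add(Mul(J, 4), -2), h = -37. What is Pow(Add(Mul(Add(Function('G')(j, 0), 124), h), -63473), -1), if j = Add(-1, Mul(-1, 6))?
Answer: Rational(-1, 67987) ≈ -1.4709e-5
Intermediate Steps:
j = -7 (j = Add(-1, -6) = -7)
Function('G')(t, J) = Add(-2, Mul(4, J)) (Function('G')(t, J) = Add(Mul(4, J), -2) = Add(-2, Mul(4, J)))
Pow(Add(Mul(Add(Function('G')(j, 0), 124), h), -63473), -1) = Pow(Add(Mul(Add(Add(-2, Mul(4, 0)), 124), -37), -63473), -1) = Pow(Add(Mul(Add(Add(-2, 0), 124), -37), -63473), -1) = Pow(Add(Mul(Add(-2, 124), -37), -63473), -1) = Pow(Add(Mul(122, -37), -63473), -1) = Pow(Add(-4514, -63473), -1) = Pow(-67987, -1) = Rational(-1, 67987)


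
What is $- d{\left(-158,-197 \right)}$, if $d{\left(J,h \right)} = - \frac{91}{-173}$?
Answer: $- \frac{91}{173} \approx -0.52601$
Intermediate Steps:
$d{\left(J,h \right)} = \frac{91}{173}$ ($d{\left(J,h \right)} = \left(-91\right) \left(- \frac{1}{173}\right) = \frac{91}{173}$)
$- d{\left(-158,-197 \right)} = \left(-1\right) \frac{91}{173} = - \frac{91}{173}$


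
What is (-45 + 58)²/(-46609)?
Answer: -169/46609 ≈ -0.0036259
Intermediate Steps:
(-45 + 58)²/(-46609) = 13²*(-1/46609) = 169*(-1/46609) = -169/46609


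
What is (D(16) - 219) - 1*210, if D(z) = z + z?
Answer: -397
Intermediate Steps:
D(z) = 2*z
(D(16) - 219) - 1*210 = (2*16 - 219) - 1*210 = (32 - 219) - 210 = -187 - 210 = -397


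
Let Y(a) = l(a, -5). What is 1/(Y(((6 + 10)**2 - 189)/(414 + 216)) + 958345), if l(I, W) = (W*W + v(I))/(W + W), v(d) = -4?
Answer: 10/9583429 ≈ 1.0435e-6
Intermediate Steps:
l(I, W) = (-4 + W**2)/(2*W) (l(I, W) = (W*W - 4)/(W + W) = (W**2 - 4)/((2*W)) = (-4 + W**2)*(1/(2*W)) = (-4 + W**2)/(2*W))
Y(a) = -21/10 (Y(a) = (1/2)*(-5) - 2/(-5) = -5/2 - 2*(-1/5) = -5/2 + 2/5 = -21/10)
1/(Y(((6 + 10)**2 - 189)/(414 + 216)) + 958345) = 1/(-21/10 + 958345) = 1/(9583429/10) = 10/9583429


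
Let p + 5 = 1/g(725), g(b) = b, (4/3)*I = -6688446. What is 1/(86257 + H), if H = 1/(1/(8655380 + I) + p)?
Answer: 26375800334/2275092132793863 ≈ 1.1593e-5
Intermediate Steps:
I = -10032669/2 (I = (¾)*(-6688446) = -10032669/2 ≈ -5.0163e+6)
p = -3624/725 (p = -5 + 1/725 = -3624/725 ≈ -4.9986)
H = -5276615975/26375800334 (H = 1/(1/(8655380 - 10032669/2) - 3624/725) = 1/(1/(7278091/2) - 3624/725) = 1/(2/7278091 - 3624/725) = 1/(-26375800334/5276615975) = -5276615975/26375800334 ≈ -0.20006)
1/(86257 + H) = 1/(86257 - 5276615975/26375800334) = 1/(2275092132793863/26375800334) = 26375800334/2275092132793863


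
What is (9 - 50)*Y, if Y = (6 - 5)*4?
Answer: -164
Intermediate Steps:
Y = 4 (Y = 1*4 = 4)
(9 - 50)*Y = (9 - 50)*4 = -41*4 = -164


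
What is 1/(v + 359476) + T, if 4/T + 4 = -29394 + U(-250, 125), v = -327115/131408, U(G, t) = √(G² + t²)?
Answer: -5441216941801224/40821128721664182947 - 500*√5/864164279 ≈ -0.00013459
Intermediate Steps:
v = -327115/131408 (v = -327115*1/131408 = -327115/131408 ≈ -2.4893)
T = 4/(-29398 + 125*√5) (T = 4/(-4 + (-29394 + √((-250)² + 125²))) = 4/(-4 + (-29394 + √(62500 + 15625))) = 4/(-4 + (-29394 + √78125)) = 4/(-4 + (-29394 + 125*√5)) = 4/(-29398 + 125*√5) ≈ -0.00013737)
1/(v + 359476) + T = 1/(-327115/131408 + 359476) + (-117592/864164279 - 500*√5/864164279) = 1/(47237695093/131408) + (-117592/864164279 - 500*√5/864164279) = 131408/47237695093 + (-117592/864164279 - 500*√5/864164279) = -5441216941801224/40821128721664182947 - 500*√5/864164279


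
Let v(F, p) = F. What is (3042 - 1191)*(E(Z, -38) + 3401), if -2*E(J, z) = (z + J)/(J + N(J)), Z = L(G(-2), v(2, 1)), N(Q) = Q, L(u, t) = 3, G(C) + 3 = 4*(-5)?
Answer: 25202599/4 ≈ 6.3006e+6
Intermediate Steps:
G(C) = -23 (G(C) = -3 + 4*(-5) = -3 - 20 = -23)
Z = 3
E(J, z) = -(J + z)/(4*J) (E(J, z) = -(z + J)/(2*(J + J)) = -(J + z)/(2*(2*J)) = -(J + z)*1/(2*J)/2 = -(J + z)/(4*J))
(3042 - 1191)*(E(Z, -38) + 3401) = (3042 - 1191)*((¼)*(-1*3 - 1*(-38))/3 + 3401) = 1851*((¼)*(⅓)*(-3 + 38) + 3401) = 1851*((¼)*(⅓)*35 + 3401) = 1851*(35/12 + 3401) = 1851*(40847/12) = 25202599/4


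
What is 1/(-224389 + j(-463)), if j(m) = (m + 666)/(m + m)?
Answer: -926/207784417 ≈ -4.4565e-6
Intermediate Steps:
j(m) = (666 + m)/(2*m) (j(m) = (666 + m)/((2*m)) = (666 + m)*(1/(2*m)) = (666 + m)/(2*m))
1/(-224389 + j(-463)) = 1/(-224389 + (½)*(666 - 463)/(-463)) = 1/(-224389 + (½)*(-1/463)*203) = 1/(-224389 - 203/926) = 1/(-207784417/926) = -926/207784417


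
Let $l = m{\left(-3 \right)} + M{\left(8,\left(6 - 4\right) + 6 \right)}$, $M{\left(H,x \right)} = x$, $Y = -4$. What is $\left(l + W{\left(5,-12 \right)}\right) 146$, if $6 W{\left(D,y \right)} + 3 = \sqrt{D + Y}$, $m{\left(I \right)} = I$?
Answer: $\frac{2044}{3} \approx 681.33$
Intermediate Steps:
$W{\left(D,y \right)} = - \frac{1}{2} + \frac{\sqrt{-4 + D}}{6}$ ($W{\left(D,y \right)} = - \frac{1}{2} + \frac{\sqrt{D - 4}}{6} = - \frac{1}{2} + \frac{\sqrt{-4 + D}}{6}$)
$l = 5$ ($l = -3 + \left(\left(6 - 4\right) + 6\right) = -3 + \left(2 + 6\right) = -3 + 8 = 5$)
$\left(l + W{\left(5,-12 \right)}\right) 146 = \left(5 - \left(\frac{1}{2} - \frac{\sqrt{-4 + 5}}{6}\right)\right) 146 = \left(5 - \left(\frac{1}{2} - \frac{\sqrt{1}}{6}\right)\right) 146 = \left(5 + \left(- \frac{1}{2} + \frac{1}{6} \cdot 1\right)\right) 146 = \left(5 + \left(- \frac{1}{2} + \frac{1}{6}\right)\right) 146 = \left(5 - \frac{1}{3}\right) 146 = \frac{14}{3} \cdot 146 = \frac{2044}{3}$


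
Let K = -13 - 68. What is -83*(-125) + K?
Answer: 10294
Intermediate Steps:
K = -81
-83*(-125) + K = -83*(-125) - 81 = 10375 - 81 = 10294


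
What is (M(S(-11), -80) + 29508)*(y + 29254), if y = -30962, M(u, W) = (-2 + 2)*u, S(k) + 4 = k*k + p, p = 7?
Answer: -50399664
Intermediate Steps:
S(k) = 3 + k**2 (S(k) = -4 + (k*k + 7) = -4 + (k**2 + 7) = -4 + (7 + k**2) = 3 + k**2)
M(u, W) = 0 (M(u, W) = 0*u = 0)
(M(S(-11), -80) + 29508)*(y + 29254) = (0 + 29508)*(-30962 + 29254) = 29508*(-1708) = -50399664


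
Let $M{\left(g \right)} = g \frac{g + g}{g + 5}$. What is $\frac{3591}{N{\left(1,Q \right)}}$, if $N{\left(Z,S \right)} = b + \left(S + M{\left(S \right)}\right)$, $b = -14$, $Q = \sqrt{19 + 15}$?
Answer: $- \frac{836703}{865} - \frac{276507 \sqrt{34}}{1730} \approx -1899.3$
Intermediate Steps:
$Q = \sqrt{34} \approx 5.8309$
$M{\left(g \right)} = \frac{2 g^{2}}{5 + g}$ ($M{\left(g \right)} = g \frac{2 g}{5 + g} = \frac{2 g^{2}}{5 + g}$)
$N{\left(Z,S \right)} = -14 + S + \frac{2 S^{2}}{5 + S}$ ($N{\left(Z,S \right)} = -14 + \left(S + \frac{2 S^{2}}{5 + S}\right) = -14 + S + \frac{2 S^{2}}{5 + S}$)
$\frac{3591}{N{\left(1,Q \right)}} = \frac{3591}{\frac{1}{5 + \sqrt{34}} \left(-70 - 9 \sqrt{34} + 3 \left(\sqrt{34}\right)^{2}\right)} = \frac{3591}{\frac{1}{5 + \sqrt{34}} \left(-70 - 9 \sqrt{34} + 3 \cdot 34\right)} = \frac{3591}{\frac{1}{5 + \sqrt{34}} \left(-70 - 9 \sqrt{34} + 102\right)} = \frac{3591}{\frac{1}{5 + \sqrt{34}} \left(32 - 9 \sqrt{34}\right)} = 3591 \frac{5 + \sqrt{34}}{32 - 9 \sqrt{34}} = \frac{3591 \left(5 + \sqrt{34}\right)}{32 - 9 \sqrt{34}}$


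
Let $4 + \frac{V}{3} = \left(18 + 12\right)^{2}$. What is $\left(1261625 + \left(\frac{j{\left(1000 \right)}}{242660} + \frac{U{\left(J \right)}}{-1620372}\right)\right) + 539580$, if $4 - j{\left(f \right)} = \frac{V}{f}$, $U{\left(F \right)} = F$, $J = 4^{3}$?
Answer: $\frac{5533069144401306938}{3071870855625} \approx 1.8012 \cdot 10^{6}$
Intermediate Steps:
$J = 64$
$V = 2688$ ($V = -12 + 3 \left(18 + 12\right)^{2} = -12 + 3 \cdot 30^{2} = -12 + 3 \cdot 900 = -12 + 2700 = 2688$)
$j{\left(f \right)} = 4 - \frac{2688}{f}$
$\left(1261625 + \left(\frac{j{\left(1000 \right)}}{242660} + \frac{U{\left(J \right)}}{-1620372}\right)\right) + 539580 = \left(1261625 + \left(\frac{4 - \frac{2688}{1000}}{242660} + \frac{64}{-1620372}\right)\right) + 539580 = \left(1261625 + \left(\left(4 - \frac{336}{125}\right) \frac{1}{242660} + 64 \left(- \frac{1}{1620372}\right)\right)\right) + 539580 = \left(1261625 - \left(\frac{16}{405093} - \left(4 - \frac{336}{125}\right) \frac{1}{242660}\right)\right) + 539580 = \left(1261625 + \left(\frac{164}{125} \cdot \frac{1}{242660} - \frac{16}{405093}\right)\right) + 539580 = \left(1261625 + \left(\frac{41}{7583125} - \frac{16}{405093}\right)\right) + 539580 = \left(1261625 - \frac{104721187}{3071870855625}\right) + 539580 = \frac{3875549068123169438}{3071870855625} + 539580 = \frac{5533069144401306938}{3071870855625}$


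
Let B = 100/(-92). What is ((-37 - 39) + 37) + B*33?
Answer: -1722/23 ≈ -74.870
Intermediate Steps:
B = -25/23 (B = 100*(-1/92) = -25/23 ≈ -1.0870)
((-37 - 39) + 37) + B*33 = ((-37 - 39) + 37) - 25/23*33 = (-76 + 37) - 825/23 = -39 - 825/23 = -1722/23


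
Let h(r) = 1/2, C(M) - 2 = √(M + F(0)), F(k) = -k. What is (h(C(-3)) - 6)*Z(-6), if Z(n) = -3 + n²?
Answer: -363/2 ≈ -181.50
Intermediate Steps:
C(M) = 2 + √M (C(M) = 2 + √(M - 1*0) = 2 + √(M + 0) = 2 + √M)
h(r) = ½
(h(C(-3)) - 6)*Z(-6) = (½ - 6)*(-3 + (-6)²) = -11*(-3 + 36)/2 = -11/2*33 = -363/2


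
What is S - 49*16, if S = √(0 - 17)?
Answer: -784 + I*√17 ≈ -784.0 + 4.1231*I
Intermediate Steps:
S = I*√17 (S = √(-17) = I*√17 ≈ 4.1231*I)
S - 49*16 = I*√17 - 49*16 = I*√17 - 784 = -784 + I*√17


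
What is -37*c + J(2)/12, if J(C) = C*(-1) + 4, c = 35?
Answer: -7769/6 ≈ -1294.8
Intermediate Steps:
J(C) = 4 - C (J(C) = -C + 4 = 4 - C)
-37*c + J(2)/12 = -37*35 + (4 - 1*2)/12 = -1295 + (4 - 2)*(1/12) = -1295 + 2*(1/12) = -1295 + ⅙ = -7769/6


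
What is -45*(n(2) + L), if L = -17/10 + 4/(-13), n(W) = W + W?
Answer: -2331/26 ≈ -89.654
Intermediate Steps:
n(W) = 2*W
L = -261/130 (L = -17*⅒ + 4*(-1/13) = -17/10 - 4/13 = -261/130 ≈ -2.0077)
-45*(n(2) + L) = -45*(2*2 - 261/130) = -45*(4 - 261/130) = -45*259/130 = -2331/26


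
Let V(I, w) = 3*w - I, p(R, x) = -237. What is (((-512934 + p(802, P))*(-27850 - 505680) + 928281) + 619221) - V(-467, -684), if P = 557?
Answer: 273793672717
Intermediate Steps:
V(I, w) = -I + 3*w
(((-512934 + p(802, P))*(-27850 - 505680) + 928281) + 619221) - V(-467, -684) = (((-512934 - 237)*(-27850 - 505680) + 928281) + 619221) - (-1*(-467) + 3*(-684)) = ((-513171*(-533530) + 928281) + 619221) - (467 - 2052) = ((273792123630 + 928281) + 619221) - 1*(-1585) = (273793051911 + 619221) + 1585 = 273793671132 + 1585 = 273793672717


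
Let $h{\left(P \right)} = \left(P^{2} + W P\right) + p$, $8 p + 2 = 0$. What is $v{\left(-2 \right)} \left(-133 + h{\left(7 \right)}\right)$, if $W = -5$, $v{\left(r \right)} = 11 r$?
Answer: $\frac{5247}{2} \approx 2623.5$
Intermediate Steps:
$p = - \frac{1}{4}$ ($p = - \frac{1}{4} + \frac{1}{8} \cdot 0 = - \frac{1}{4} + 0 = - \frac{1}{4} \approx -0.25$)
$h{\left(P \right)} = - \frac{1}{4} + P^{2} - 5 P$ ($h{\left(P \right)} = \left(P^{2} - 5 P\right) - \frac{1}{4} = - \frac{1}{4} + P^{2} - 5 P$)
$v{\left(-2 \right)} \left(-133 + h{\left(7 \right)}\right) = 11 \left(-2\right) \left(-133 - \left(\frac{141}{4} - 49\right)\right) = - 22 \left(-133 - - \frac{55}{4}\right) = - 22 \left(-133 + \frac{55}{4}\right) = \left(-22\right) \left(- \frac{477}{4}\right) = \frac{5247}{2}$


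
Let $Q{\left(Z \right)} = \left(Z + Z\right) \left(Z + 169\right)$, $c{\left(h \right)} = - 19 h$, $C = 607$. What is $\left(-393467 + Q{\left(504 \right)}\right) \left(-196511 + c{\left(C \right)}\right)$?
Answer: $-59275272348$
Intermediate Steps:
$Q{\left(Z \right)} = 2 Z \left(169 + Z\right)$
$\left(-393467 + Q{\left(504 \right)}\right) \left(-196511 + c{\left(C \right)}\right) = \left(-393467 + 2 \cdot 504 \left(169 + 504\right)\right) \left(-196511 - 11533\right) = \left(-393467 + 2 \cdot 504 \cdot 673\right) \left(-196511 - 11533\right) = \left(-393467 + 678384\right) \left(-208044\right) = 284917 \left(-208044\right) = -59275272348$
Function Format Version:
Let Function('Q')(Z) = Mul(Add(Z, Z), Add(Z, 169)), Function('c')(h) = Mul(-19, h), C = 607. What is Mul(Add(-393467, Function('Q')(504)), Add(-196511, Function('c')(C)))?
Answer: -59275272348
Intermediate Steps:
Function('Q')(Z) = Mul(2, Z, Add(169, Z)) (Function('Q')(Z) = Mul(Mul(2, Z), Add(169, Z)) = Mul(2, Z, Add(169, Z)))
Mul(Add(-393467, Function('Q')(504)), Add(-196511, Function('c')(C))) = Mul(Add(-393467, Mul(2, 504, Add(169, 504))), Add(-196511, Mul(-19, 607))) = Mul(Add(-393467, Mul(2, 504, 673)), Add(-196511, -11533)) = Mul(Add(-393467, 678384), -208044) = Mul(284917, -208044) = -59275272348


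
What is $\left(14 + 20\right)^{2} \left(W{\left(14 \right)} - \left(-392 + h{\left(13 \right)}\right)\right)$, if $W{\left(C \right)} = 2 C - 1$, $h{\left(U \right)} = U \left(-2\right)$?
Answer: $514420$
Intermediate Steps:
$h{\left(U \right)} = - 2 U$
$W{\left(C \right)} = -1 + 2 C$
$\left(14 + 20\right)^{2} \left(W{\left(14 \right)} - \left(-392 + h{\left(13 \right)}\right)\right) = \left(14 + 20\right)^{2} \left(\left(-1 + 2 \cdot 14\right) + \left(392 - \left(-2\right) 13\right)\right) = 34^{2} \left(\left(-1 + 28\right) + \left(392 - -26\right)\right) = 1156 \left(27 + \left(392 + 26\right)\right) = 1156 \left(27 + 418\right) = 1156 \cdot 445 = 514420$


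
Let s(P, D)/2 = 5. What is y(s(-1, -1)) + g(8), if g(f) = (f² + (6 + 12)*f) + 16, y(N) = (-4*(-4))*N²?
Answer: 1824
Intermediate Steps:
s(P, D) = 10 (s(P, D) = 2*5 = 10)
y(N) = 16*N²
g(f) = 16 + f² + 18*f (g(f) = (f² + 18*f) + 16 = 16 + f² + 18*f)
y(s(-1, -1)) + g(8) = 16*10² + (16 + 8² + 18*8) = 16*100 + (16 + 64 + 144) = 1600 + 224 = 1824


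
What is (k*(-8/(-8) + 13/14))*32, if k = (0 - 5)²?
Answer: 10800/7 ≈ 1542.9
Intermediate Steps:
k = 25 (k = (-5)² = 25)
(k*(-8/(-8) + 13/14))*32 = (25*(-8/(-8) + 13/14))*32 = (25*(-8*(-⅛) + 13*(1/14)))*32 = (25*(1 + 13/14))*32 = (25*(27/14))*32 = (675/14)*32 = 10800/7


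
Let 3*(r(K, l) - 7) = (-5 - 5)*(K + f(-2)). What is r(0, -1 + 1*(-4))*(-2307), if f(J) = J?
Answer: -31529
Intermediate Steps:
r(K, l) = 41/3 - 10*K/3 (r(K, l) = 7 + ((-5 - 5)*(K - 2))/3 = 7 + (-10*(-2 + K))/3 = 7 + (20 - 10*K)/3 = 7 + (20/3 - 10*K/3) = 41/3 - 10*K/3)
r(0, -1 + 1*(-4))*(-2307) = (41/3 - 10/3*0)*(-2307) = (41/3 + 0)*(-2307) = (41/3)*(-2307) = -31529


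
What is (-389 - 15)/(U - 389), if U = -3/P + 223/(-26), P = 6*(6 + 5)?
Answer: 14443/14215 ≈ 1.0160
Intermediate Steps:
P = 66 (P = 6*11 = 66)
U = -1233/143 (U = -3/66 + 223/(-26) = -3*1/66 + 223*(-1/26) = -1/22 - 223/26 = -1233/143 ≈ -8.6224)
(-389 - 15)/(U - 389) = (-389 - 15)/(-1233/143 - 389) = -404/(-56860/143) = -404*(-143/56860) = 14443/14215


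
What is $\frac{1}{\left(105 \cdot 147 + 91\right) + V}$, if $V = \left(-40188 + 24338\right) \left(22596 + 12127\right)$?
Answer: $- \frac{1}{550344024} \approx -1.817 \cdot 10^{-9}$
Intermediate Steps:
$V = -550359550$ ($V = \left(-15850\right) 34723 = -550359550$)
$\frac{1}{\left(105 \cdot 147 + 91\right) + V} = \frac{1}{\left(105 \cdot 147 + 91\right) - 550359550} = \frac{1}{\left(15435 + 91\right) - 550359550} = \frac{1}{15526 - 550359550} = \frac{1}{-550344024} = - \frac{1}{550344024}$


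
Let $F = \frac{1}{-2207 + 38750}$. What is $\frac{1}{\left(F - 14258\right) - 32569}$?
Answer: $- \frac{36543}{1711199060} \approx -2.1355 \cdot 10^{-5}$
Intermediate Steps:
$F = \frac{1}{36543} \approx 2.7365 \cdot 10^{-5}$
$\frac{1}{\left(F - 14258\right) - 32569} = \frac{1}{\left(\frac{1}{36543} - 14258\right) - 32569} = \frac{1}{- \frac{521030093}{36543} - 32569} = \frac{1}{- \frac{1711199060}{36543}} = - \frac{36543}{1711199060}$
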